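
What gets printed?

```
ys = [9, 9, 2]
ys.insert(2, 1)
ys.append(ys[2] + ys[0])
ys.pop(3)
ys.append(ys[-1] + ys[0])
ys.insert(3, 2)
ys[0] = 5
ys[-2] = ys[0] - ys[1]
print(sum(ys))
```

insert 1 at 2 → [9, 9, 1, 2]
append ys[2]+ys[0] = 1+9 = 10 → [9, 9, 1, 2, 10]
pop(3) removes 2 → [9, 9, 1, 10]
append ys[-1]+ys[0] = 10+9 = 19 → [9, 9, 1, 10, 19]
insert 2 at 3 → [9, 9, 1, 2, 10, 19]
ys[0] = 5 → [5, 9, 1, 2, 10, 19]
ys[-2] = ys[0]-ys[1] = 5-9 = -4 → [5, 9, 1, 2, -4, 19]
sum = 32

32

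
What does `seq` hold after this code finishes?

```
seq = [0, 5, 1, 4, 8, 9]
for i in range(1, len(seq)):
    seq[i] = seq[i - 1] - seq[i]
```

[0, -5, -6, -10, -18, -27]

i=1: seq[1] = 0-5 = -5 → [0, -5, 1, 4, 8, 9]
i=2: seq[2] = (-5)-1 = -6 → [0, -5, -6, 4, 8, 9]
i=3: seq[3] = (-6)-4 = -10 → [0, -5, -6, -10, 8, 9]
i=4: seq[4] = (-10)-8 = -18 → [0, -5, -6, -10, -18, 9]
i=5: seq[5] = (-18)-9 = -27 → [0, -5, -6, -10, -18, -27]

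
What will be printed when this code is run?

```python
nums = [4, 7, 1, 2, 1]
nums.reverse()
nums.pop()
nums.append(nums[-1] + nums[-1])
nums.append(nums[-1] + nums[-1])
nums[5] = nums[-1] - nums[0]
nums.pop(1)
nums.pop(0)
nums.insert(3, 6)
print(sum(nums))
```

reverse → [1, 2, 1, 7, 4]
pop() removes 4 → [1, 2, 1, 7]
append nums[-1]+nums[-1] = 7+7 = 14 → [1, 2, 1, 7, 14]
append nums[-1]+nums[-1] = 14+14 = 28 → [1, 2, 1, 7, 14, 28]
nums[5] = nums[-1]-nums[0] = 28-1 = 27 → [1, 2, 1, 7, 14, 27]
pop(1) removes 2 → [1, 1, 7, 14, 27]
pop(0) removes 1 → [1, 7, 14, 27]
insert 6 at 3 → [1, 7, 14, 6, 27]
sum = 55

55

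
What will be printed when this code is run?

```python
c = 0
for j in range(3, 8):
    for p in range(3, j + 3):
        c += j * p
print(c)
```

j=3,p=3: c = 0+9 = 9
j=3,p=4: c = 9+12 = 21
j=3,p=5: c = 21+15 = 36
j=4,p=3: c = 36+12 = 48
j=4,p=4: c = 48+16 = 64
j=4,p=5: c = 64+20 = 84
j=4,p=6: c = 84+24 = 108
j=5,p=3: c = 108+15 = 123
j=5,p=4: c = 123+20 = 143
j=5,p=5: c = 143+25 = 168
j=5,p=6: c = 168+30 = 198
j=5,p=7: c = 198+35 = 233
j=6,p=3: c = 233+18 = 251
j=6,p=4: c = 251+24 = 275
j=6,p=5: c = 275+30 = 305
j=6,p=6: c = 305+36 = 341
j=6,p=7: c = 341+42 = 383
j=6,p=8: c = 383+48 = 431
j=7,p=3: c = 431+21 = 452
j=7,p=4: c = 452+28 = 480
j=7,p=5: c = 480+35 = 515
j=7,p=6: c = 515+42 = 557
j=7,p=7: c = 557+49 = 606
j=7,p=8: c = 606+56 = 662
j=7,p=9: c = 662+63 = 725

725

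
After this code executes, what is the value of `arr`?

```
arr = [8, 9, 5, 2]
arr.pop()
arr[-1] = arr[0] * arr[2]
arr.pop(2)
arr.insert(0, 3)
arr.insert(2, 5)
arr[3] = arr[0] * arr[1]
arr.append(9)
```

[3, 8, 5, 24, 9]

pop() removes 2 → [8, 9, 5]
arr[-1] = arr[0]*arr[2] = 8*5 = 40 → [8, 9, 40]
pop(2) removes 40 → [8, 9]
insert 3 at 0 → [3, 8, 9]
insert 5 at 2 → [3, 8, 5, 9]
arr[3] = arr[0]*arr[1] = 3*8 = 24 → [3, 8, 5, 24]
append 9 → [3, 8, 5, 24, 9]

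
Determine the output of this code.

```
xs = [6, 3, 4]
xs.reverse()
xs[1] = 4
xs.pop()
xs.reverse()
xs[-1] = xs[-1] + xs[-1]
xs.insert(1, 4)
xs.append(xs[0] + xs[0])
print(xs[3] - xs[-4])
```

4

reverse → [4, 3, 6]
xs[1] = 4 → [4, 4, 6]
pop() removes 6 → [4, 4]
reverse → [4, 4]
xs[-1] = xs[-1]+xs[-1] = 4+4 = 8 → [4, 8]
insert 4 at 1 → [4, 4, 8]
append xs[0]+xs[0] = 4+4 = 8 → [4, 4, 8, 8]
xs[3]-xs[-4] = 8-4 = 4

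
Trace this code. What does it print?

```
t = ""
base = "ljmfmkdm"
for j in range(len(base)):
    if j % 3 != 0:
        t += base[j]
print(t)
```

jmmkm

j=0: skip
j=1: add 'j' → 'j'
j=2: add 'm' → 'jm'
j=3: skip
j=4: add 'm' → 'jmm'
j=5: add 'k' → 'jmmk'
j=6: skip
j=7: add 'm' → 'jmmkm'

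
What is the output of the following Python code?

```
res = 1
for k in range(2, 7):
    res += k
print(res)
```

21

k=2: res = 1+2 = 3
k=3: res = 3+3 = 6
k=4: res = 6+4 = 10
k=5: res = 10+5 = 15
k=6: res = 15+6 = 21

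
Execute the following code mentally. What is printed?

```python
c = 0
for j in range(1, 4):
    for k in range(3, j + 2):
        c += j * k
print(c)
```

j=2,k=3: c = 0+6 = 6
j=3,k=3: c = 6+9 = 15
j=3,k=4: c = 15+12 = 27

27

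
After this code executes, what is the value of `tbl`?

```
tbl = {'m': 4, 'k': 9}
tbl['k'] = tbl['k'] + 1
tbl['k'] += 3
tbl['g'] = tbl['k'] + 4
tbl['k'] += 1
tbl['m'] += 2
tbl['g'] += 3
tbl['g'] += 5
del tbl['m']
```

{'k': 14, 'g': 25}

tbl['k'] = tbl['k']+1 = 10 → {'m': 4, 'k': 10}
tbl['k'] = 10+3 = 13 → {'m': 4, 'k': 13}
tbl['g'] = tbl['k']+4 = 17 → {'m': 4, 'k': 13, 'g': 17}
tbl['k'] = 13+1 = 14 → {'m': 4, 'k': 14, 'g': 17}
tbl['m'] = 4+2 = 6 → {'m': 6, 'k': 14, 'g': 17}
tbl['g'] = 17+3 = 20 → {'m': 6, 'k': 14, 'g': 20}
tbl['g'] = 20+5 = 25 → {'m': 6, 'k': 14, 'g': 25}
del 'm' → {'k': 14, 'g': 25}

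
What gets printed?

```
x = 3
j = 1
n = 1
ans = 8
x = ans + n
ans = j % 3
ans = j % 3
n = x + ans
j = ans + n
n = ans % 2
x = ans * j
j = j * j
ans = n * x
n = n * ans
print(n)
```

11

x = 8+1 = 9
ans = 1%3 = 1
ans = 1%3 = 1
n = 9+1 = 10
j = 1+10 = 11
n = 1%2 = 1
x = 1*11 = 11
j = 11*11 = 121
ans = 1*11 = 11
n = 1*11 = 11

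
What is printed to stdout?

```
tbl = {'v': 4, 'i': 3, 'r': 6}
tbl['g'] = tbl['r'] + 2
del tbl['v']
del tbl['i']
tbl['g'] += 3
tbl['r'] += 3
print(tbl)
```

{'r': 9, 'g': 11}

tbl['g'] = tbl['r']+2 = 8 → {'v': 4, 'i': 3, 'r': 6, 'g': 8}
del 'v' → {'i': 3, 'r': 6, 'g': 8}
del 'i' → {'r': 6, 'g': 8}
tbl['g'] = 8+3 = 11 → {'r': 6, 'g': 11}
tbl['r'] = 6+3 = 9 → {'r': 9, 'g': 11}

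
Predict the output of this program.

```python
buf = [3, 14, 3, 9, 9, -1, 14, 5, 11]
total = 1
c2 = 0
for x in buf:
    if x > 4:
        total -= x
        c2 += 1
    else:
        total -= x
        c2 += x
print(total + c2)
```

x=3: not >4, total = 1-3 = -2; c2=3
x=14: >4, total = (-2)-14 = -16; c2=4
x=3: not >4, total = (-16)-3 = -19; c2=7
x=9: >4, total = (-19)-9 = -28; c2=8
x=9: >4, total = (-28)-9 = -37; c2=9
x=-1: not >4, total = (-37)-(-1) = -36; c2=8
x=14: >4, total = (-36)-14 = -50; c2=9
x=5: >4, total = (-50)-5 = -55; c2=10
x=11: >4, total = (-55)-11 = -66; c2=11
total+c2 = (-66)+11 = -55

-55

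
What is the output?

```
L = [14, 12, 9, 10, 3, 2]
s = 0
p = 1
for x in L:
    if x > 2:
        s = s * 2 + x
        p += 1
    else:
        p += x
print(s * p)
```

x=14: >2, s = 0*2+14 = 14; p=2
x=12: >2, s = 14*2+12 = 40; p=3
x=9: >2, s = 40*2+9 = 89; p=4
x=10: >2, s = 89*2+10 = 188; p=5
x=3: >2, s = 188*2+3 = 379; p=6
x=2: not >2; p=8
s*p = 379*8 = 3032

3032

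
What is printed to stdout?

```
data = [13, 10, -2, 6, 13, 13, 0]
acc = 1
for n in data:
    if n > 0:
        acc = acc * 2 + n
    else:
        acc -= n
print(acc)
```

n=13: >0, acc = 1*2+13 = 15
n=10: >0, acc = 15*2+10 = 40
n=-2: not >0, acc = 40-(-2) = 42
n=6: >0, acc = 42*2+6 = 90
n=13: >0, acc = 90*2+13 = 193
n=13: >0, acc = 193*2+13 = 399
n=0: not >0, acc = 399-0 = 399

399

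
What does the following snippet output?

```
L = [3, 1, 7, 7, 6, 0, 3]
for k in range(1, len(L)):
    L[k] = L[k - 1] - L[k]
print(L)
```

k=1: L[1] = 3-1 = 2 → [3, 2, 7, 7, 6, 0, 3]
k=2: L[2] = 2-7 = -5 → [3, 2, -5, 7, 6, 0, 3]
k=3: L[3] = (-5)-7 = -12 → [3, 2, -5, -12, 6, 0, 3]
k=4: L[4] = (-12)-6 = -18 → [3, 2, -5, -12, -18, 0, 3]
k=5: L[5] = (-18)-0 = -18 → [3, 2, -5, -12, -18, -18, 3]
k=6: L[6] = (-18)-3 = -21 → [3, 2, -5, -12, -18, -18, -21]

[3, 2, -5, -12, -18, -18, -21]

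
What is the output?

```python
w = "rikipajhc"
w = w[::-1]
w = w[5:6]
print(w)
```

reverse → 'chjapikir'
slice [5:6] → 'i'

i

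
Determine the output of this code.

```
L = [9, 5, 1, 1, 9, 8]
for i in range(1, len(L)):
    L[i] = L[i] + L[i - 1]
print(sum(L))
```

112

i=1: L[1] = 5+9 = 14 → [9, 14, 1, 1, 9, 8]
i=2: L[2] = 1+14 = 15 → [9, 14, 15, 1, 9, 8]
i=3: L[3] = 1+15 = 16 → [9, 14, 15, 16, 9, 8]
i=4: L[4] = 9+16 = 25 → [9, 14, 15, 16, 25, 8]
i=5: L[5] = 8+25 = 33 → [9, 14, 15, 16, 25, 33]
sum = 112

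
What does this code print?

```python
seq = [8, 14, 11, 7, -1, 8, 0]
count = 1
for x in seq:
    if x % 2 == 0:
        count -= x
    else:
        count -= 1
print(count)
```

-32

x=8: even, count = 1-8 = -7
x=14: even, count = (-7)-14 = -21
x=11: not even, count = (-21)-1 = -22
x=7: not even, count = (-22)-1 = -23
x=-1: not even, count = (-23)-1 = -24
x=8: even, count = (-24)-8 = -32
x=0: even, count = (-32)-0 = -32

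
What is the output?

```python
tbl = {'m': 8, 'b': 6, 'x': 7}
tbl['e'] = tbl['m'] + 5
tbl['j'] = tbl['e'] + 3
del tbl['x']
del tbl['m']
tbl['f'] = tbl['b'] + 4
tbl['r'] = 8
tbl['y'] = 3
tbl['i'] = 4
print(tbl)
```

tbl['e'] = tbl['m']+5 = 13 → {'m': 8, 'b': 6, 'x': 7, 'e': 13}
tbl['j'] = tbl['e']+3 = 16 → {'m': 8, 'b': 6, 'x': 7, 'e': 13, 'j': 16}
del 'x' → {'m': 8, 'b': 6, 'e': 13, 'j': 16}
del 'm' → {'b': 6, 'e': 13, 'j': 16}
tbl['f'] = tbl['b']+4 = 10 → {'b': 6, 'e': 13, 'j': 16, 'f': 10}
tbl['r'] = 8 → {'b': 6, 'e': 13, 'j': 16, 'f': 10, 'r': 8}
tbl['y'] = 3 → {'b': 6, 'e': 13, 'j': 16, 'f': 10, 'r': 8, 'y': 3}
tbl['i'] = 4 → {'b': 6, 'e': 13, 'j': 16, 'f': 10, 'r': 8, 'y': 3, 'i': 4}

{'b': 6, 'e': 13, 'j': 16, 'f': 10, 'r': 8, 'y': 3, 'i': 4}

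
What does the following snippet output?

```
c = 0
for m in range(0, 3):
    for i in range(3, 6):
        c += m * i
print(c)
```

36

m=0,i=3: c = 0+0 = 0
m=0,i=4: c = 0+0 = 0
m=0,i=5: c = 0+0 = 0
m=1,i=3: c = 0+3 = 3
m=1,i=4: c = 3+4 = 7
m=1,i=5: c = 7+5 = 12
m=2,i=3: c = 12+6 = 18
m=2,i=4: c = 18+8 = 26
m=2,i=5: c = 26+10 = 36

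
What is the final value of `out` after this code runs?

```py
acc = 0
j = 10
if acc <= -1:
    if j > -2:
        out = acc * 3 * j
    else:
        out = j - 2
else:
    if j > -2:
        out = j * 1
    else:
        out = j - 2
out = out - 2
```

8

acc=0, j=10
acc <= -1 is False; j > -2 is True
→ out = j * 1 = 10
out = 10-2 = 8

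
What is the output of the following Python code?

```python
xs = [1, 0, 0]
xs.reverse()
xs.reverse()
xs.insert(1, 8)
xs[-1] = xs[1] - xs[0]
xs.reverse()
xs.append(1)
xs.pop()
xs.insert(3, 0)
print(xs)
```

reverse → [0, 0, 1]
reverse → [1, 0, 0]
insert 8 at 1 → [1, 8, 0, 0]
xs[-1] = xs[1]-xs[0] = 8-1 = 7 → [1, 8, 0, 7]
reverse → [7, 0, 8, 1]
append 1 → [7, 0, 8, 1, 1]
pop() removes 1 → [7, 0, 8, 1]
insert 0 at 3 → [7, 0, 8, 0, 1]

[7, 0, 8, 0, 1]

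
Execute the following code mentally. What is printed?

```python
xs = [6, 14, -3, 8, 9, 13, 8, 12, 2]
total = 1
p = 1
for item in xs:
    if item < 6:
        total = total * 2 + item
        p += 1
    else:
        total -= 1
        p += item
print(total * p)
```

-1314

item=6: not <6, total = 1-1 = 0; p=7
item=14: not <6, total = 0-1 = -1; p=21
item=-3: <6, total = (-1)*2+(-3) = -5; p=22
item=8: not <6, total = (-5)-1 = -6; p=30
item=9: not <6, total = (-6)-1 = -7; p=39
item=13: not <6, total = (-7)-1 = -8; p=52
item=8: not <6, total = (-8)-1 = -9; p=60
item=12: not <6, total = (-9)-1 = -10; p=72
item=2: <6, total = (-10)*2+2 = -18; p=73
total*p = (-18)*73 = -1314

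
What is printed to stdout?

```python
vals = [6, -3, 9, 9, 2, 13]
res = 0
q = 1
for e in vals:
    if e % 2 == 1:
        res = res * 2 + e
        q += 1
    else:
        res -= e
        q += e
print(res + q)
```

e=6: not odd, res = 0-6 = -6; q=7
e=-3: odd, res = (-6)*2+(-3) = -15; q=8
e=9: odd, res = (-15)*2+9 = -21; q=9
e=9: odd, res = (-21)*2+9 = -33; q=10
e=2: not odd, res = (-33)-2 = -35; q=12
e=13: odd, res = (-35)*2+13 = -57; q=13
res+q = (-57)+13 = -44

-44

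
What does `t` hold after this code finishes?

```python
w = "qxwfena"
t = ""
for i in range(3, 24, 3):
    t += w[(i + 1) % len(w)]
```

i=3: add w[4]='e' → 'e'
i=6: add w[0]='q' → 'eq'
i=9: add w[3]='f' → 'eqf'
i=12: add w[6]='a' → 'eqfa'
i=15: add w[2]='w' → 'eqfaw'
i=18: add w[5]='n' → 'eqfawn'
i=21: add w[1]='x' → 'eqfawnx'

'eqfawnx'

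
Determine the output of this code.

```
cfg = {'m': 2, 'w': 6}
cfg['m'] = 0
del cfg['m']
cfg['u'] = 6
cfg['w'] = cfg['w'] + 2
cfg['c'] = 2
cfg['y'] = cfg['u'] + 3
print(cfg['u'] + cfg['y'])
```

cfg['m'] = 0 → {'m': 0, 'w': 6}
del 'm' → {'w': 6}
cfg['u'] = 6 → {'w': 6, 'u': 6}
cfg['w'] = cfg['w']+2 = 8 → {'w': 8, 'u': 6}
cfg['c'] = 2 → {'w': 8, 'u': 6, 'c': 2}
cfg['y'] = cfg['u']+3 = 9 → {'w': 8, 'u': 6, 'c': 2, 'y': 9}
cfg['u']+cfg['y'] = 6+9 = 15

15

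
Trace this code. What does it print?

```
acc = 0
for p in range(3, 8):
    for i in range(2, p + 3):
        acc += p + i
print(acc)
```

300

p=3,i=2: acc = 0+5 = 5
p=3,i=3: acc = 5+6 = 11
p=3,i=4: acc = 11+7 = 18
p=3,i=5: acc = 18+8 = 26
p=4,i=2: acc = 26+6 = 32
p=4,i=3: acc = 32+7 = 39
p=4,i=4: acc = 39+8 = 47
p=4,i=5: acc = 47+9 = 56
p=4,i=6: acc = 56+10 = 66
p=5,i=2: acc = 66+7 = 73
p=5,i=3: acc = 73+8 = 81
p=5,i=4: acc = 81+9 = 90
p=5,i=5: acc = 90+10 = 100
p=5,i=6: acc = 100+11 = 111
p=5,i=7: acc = 111+12 = 123
p=6,i=2: acc = 123+8 = 131
p=6,i=3: acc = 131+9 = 140
p=6,i=4: acc = 140+10 = 150
p=6,i=5: acc = 150+11 = 161
p=6,i=6: acc = 161+12 = 173
p=6,i=7: acc = 173+13 = 186
p=6,i=8: acc = 186+14 = 200
p=7,i=2: acc = 200+9 = 209
p=7,i=3: acc = 209+10 = 219
p=7,i=4: acc = 219+11 = 230
p=7,i=5: acc = 230+12 = 242
p=7,i=6: acc = 242+13 = 255
p=7,i=7: acc = 255+14 = 269
p=7,i=8: acc = 269+15 = 284
p=7,i=9: acc = 284+16 = 300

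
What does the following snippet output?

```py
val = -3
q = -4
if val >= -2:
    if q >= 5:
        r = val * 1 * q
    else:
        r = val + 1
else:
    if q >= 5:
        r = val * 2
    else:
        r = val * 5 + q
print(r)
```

-19

val=-3, q=-4
val >= -2 is False; q >= 5 is False
→ r = val * 5 + q = -19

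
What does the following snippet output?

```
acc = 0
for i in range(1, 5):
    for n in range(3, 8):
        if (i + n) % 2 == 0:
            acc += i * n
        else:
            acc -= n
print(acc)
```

i=1,n=3: even sum, acc = 0+3 = 3
i=1,n=4: odd sum, acc = 3-4 = -1
i=1,n=5: even sum, acc = (-1)+5 = 4
i=1,n=6: odd sum, acc = 4-6 = -2
i=1,n=7: even sum, acc = (-2)+7 = 5
i=2,n=3: odd sum, acc = 5-3 = 2
i=2,n=4: even sum, acc = 2+8 = 10
i=2,n=5: odd sum, acc = 10-5 = 5
i=2,n=6: even sum, acc = 5+12 = 17
i=2,n=7: odd sum, acc = 17-7 = 10
i=3,n=3: even sum, acc = 10+9 = 19
i=3,n=4: odd sum, acc = 19-4 = 15
i=3,n=5: even sum, acc = 15+15 = 30
i=3,n=6: odd sum, acc = 30-6 = 24
i=3,n=7: even sum, acc = 24+21 = 45
i=4,n=3: odd sum, acc = 45-3 = 42
i=4,n=4: even sum, acc = 42+16 = 58
i=4,n=5: odd sum, acc = 58-5 = 53
i=4,n=6: even sum, acc = 53+24 = 77
i=4,n=7: odd sum, acc = 77-7 = 70

70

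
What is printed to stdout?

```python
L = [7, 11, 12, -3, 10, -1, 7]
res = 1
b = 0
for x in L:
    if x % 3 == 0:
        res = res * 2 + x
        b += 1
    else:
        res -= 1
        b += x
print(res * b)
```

x=7: not %3==0, res = 1-1 = 0; b=7
x=11: not %3==0, res = 0-1 = -1; b=18
x=12: %3==0, res = (-1)*2+12 = 10; b=19
x=-3: %3==0, res = 10*2+(-3) = 17; b=20
x=10: not %3==0, res = 17-1 = 16; b=30
x=-1: not %3==0, res = 16-1 = 15; b=29
x=7: not %3==0, res = 15-1 = 14; b=36
res*b = 14*36 = 504

504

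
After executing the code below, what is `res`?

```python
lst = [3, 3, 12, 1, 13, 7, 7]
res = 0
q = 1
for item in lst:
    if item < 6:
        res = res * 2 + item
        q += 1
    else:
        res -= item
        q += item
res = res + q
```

11

item=3: <6, res = 0*2+3 = 3; q=2
item=3: <6, res = 3*2+3 = 9; q=3
item=12: not <6, res = 9-12 = -3; q=15
item=1: <6, res = (-3)*2+1 = -5; q=16
item=13: not <6, res = (-5)-13 = -18; q=29
item=7: not <6, res = (-18)-7 = -25; q=36
item=7: not <6, res = (-25)-7 = -32; q=43
res+q = (-32)+43 = 11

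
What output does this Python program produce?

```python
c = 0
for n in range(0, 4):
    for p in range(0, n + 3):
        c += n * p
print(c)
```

n=0,p=0: c = 0+0 = 0
n=0,p=1: c = 0+0 = 0
n=0,p=2: c = 0+0 = 0
n=1,p=0: c = 0+0 = 0
n=1,p=1: c = 0+1 = 1
n=1,p=2: c = 1+2 = 3
n=1,p=3: c = 3+3 = 6
n=2,p=0: c = 6+0 = 6
n=2,p=1: c = 6+2 = 8
n=2,p=2: c = 8+4 = 12
n=2,p=3: c = 12+6 = 18
n=2,p=4: c = 18+8 = 26
n=3,p=0: c = 26+0 = 26
n=3,p=1: c = 26+3 = 29
n=3,p=2: c = 29+6 = 35
n=3,p=3: c = 35+9 = 44
n=3,p=4: c = 44+12 = 56
n=3,p=5: c = 56+15 = 71

71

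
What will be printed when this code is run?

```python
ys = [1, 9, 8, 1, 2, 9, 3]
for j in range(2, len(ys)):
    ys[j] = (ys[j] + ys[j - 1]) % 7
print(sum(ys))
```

j=2: ys[2] = (8+9)%7 = 3 → [1, 9, 3, 1, 2, 9, 3]
j=3: ys[3] = (1+3)%7 = 4 → [1, 9, 3, 4, 2, 9, 3]
j=4: ys[4] = (2+4)%7 = 6 → [1, 9, 3, 4, 6, 9, 3]
j=5: ys[5] = (9+6)%7 = 1 → [1, 9, 3, 4, 6, 1, 3]
j=6: ys[6] = (3+1)%7 = 4 → [1, 9, 3, 4, 6, 1, 4]
sum = 28

28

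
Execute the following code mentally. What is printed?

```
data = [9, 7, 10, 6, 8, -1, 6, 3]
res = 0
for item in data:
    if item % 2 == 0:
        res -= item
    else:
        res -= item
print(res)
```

item=9: not even, res = 0-9 = -9
item=7: not even, res = (-9)-7 = -16
item=10: even, res = (-16)-10 = -26
item=6: even, res = (-26)-6 = -32
item=8: even, res = (-32)-8 = -40
item=-1: not even, res = (-40)-(-1) = -39
item=6: even, res = (-39)-6 = -45
item=3: not even, res = (-45)-3 = -48

-48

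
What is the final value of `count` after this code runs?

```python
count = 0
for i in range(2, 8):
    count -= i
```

-27

i=2: count = 0-2 = -2
i=3: count = (-2)-3 = -5
i=4: count = (-5)-4 = -9
i=5: count = (-9)-5 = -14
i=6: count = (-14)-6 = -20
i=7: count = (-20)-7 = -27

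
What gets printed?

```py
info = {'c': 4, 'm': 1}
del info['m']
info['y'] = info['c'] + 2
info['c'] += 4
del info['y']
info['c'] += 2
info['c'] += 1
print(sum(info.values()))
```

11

del 'm' → {'c': 4}
info['y'] = info['c']+2 = 6 → {'c': 4, 'y': 6}
info['c'] = 4+4 = 8 → {'c': 8, 'y': 6}
del 'y' → {'c': 8}
info['c'] = 8+2 = 10 → {'c': 10}
info['c'] = 10+1 = 11 → {'c': 11}
sum of values = 11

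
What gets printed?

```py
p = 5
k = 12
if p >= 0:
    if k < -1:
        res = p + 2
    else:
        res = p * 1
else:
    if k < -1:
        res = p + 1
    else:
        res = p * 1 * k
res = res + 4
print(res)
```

9

p=5, k=12
p >= 0 is True; k < -1 is False
→ res = p * 1 = 5
res = 5+4 = 9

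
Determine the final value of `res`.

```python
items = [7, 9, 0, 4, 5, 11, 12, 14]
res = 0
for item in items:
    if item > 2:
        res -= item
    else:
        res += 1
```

-61

item=7: >2, res = 0-7 = -7
item=9: >2, res = (-7)-9 = -16
item=0: not >2, res = (-16)+1 = -15
item=4: >2, res = (-15)-4 = -19
item=5: >2, res = (-19)-5 = -24
item=11: >2, res = (-24)-11 = -35
item=12: >2, res = (-35)-12 = -47
item=14: >2, res = (-47)-14 = -61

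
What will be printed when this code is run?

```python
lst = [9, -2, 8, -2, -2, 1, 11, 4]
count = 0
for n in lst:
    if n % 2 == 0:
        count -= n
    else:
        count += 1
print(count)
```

-3

n=9: not even, count = 0+1 = 1
n=-2: even, count = 1-(-2) = 3
n=8: even, count = 3-8 = -5
n=-2: even, count = (-5)-(-2) = -3
n=-2: even, count = (-3)-(-2) = -1
n=1: not even, count = (-1)+1 = 0
n=11: not even, count = 0+1 = 1
n=4: even, count = 1-4 = -3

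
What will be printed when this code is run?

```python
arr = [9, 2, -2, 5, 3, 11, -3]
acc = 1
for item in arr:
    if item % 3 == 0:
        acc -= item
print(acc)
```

-8

item=9: %3==0, acc = 1-9 = -8
item=2: not %3==0
item=-2: not %3==0
item=5: not %3==0
item=3: %3==0, acc = (-8)-3 = -11
item=11: not %3==0
item=-3: %3==0, acc = (-11)-(-3) = -8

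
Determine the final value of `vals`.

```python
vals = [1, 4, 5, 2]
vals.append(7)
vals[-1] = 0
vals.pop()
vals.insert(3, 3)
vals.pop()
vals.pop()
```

[1, 4, 5]

append 7 → [1, 4, 5, 2, 7]
vals[-1] = 0 → [1, 4, 5, 2, 0]
pop() removes 0 → [1, 4, 5, 2]
insert 3 at 3 → [1, 4, 5, 3, 2]
pop() removes 2 → [1, 4, 5, 3]
pop() removes 3 → [1, 4, 5]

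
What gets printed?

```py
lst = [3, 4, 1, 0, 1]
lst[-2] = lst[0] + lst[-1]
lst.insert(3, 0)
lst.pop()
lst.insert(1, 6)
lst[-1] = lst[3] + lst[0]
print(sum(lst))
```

18

lst[-2] = lst[0]+lst[-1] = 3+1 = 4 → [3, 4, 1, 4, 1]
insert 0 at 3 → [3, 4, 1, 0, 4, 1]
pop() removes 1 → [3, 4, 1, 0, 4]
insert 6 at 1 → [3, 6, 4, 1, 0, 4]
lst[-1] = lst[3]+lst[0] = 1+3 = 4 → [3, 6, 4, 1, 0, 4]
sum = 18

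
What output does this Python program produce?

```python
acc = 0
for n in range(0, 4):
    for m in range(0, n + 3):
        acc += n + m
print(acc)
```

66

n=0,m=0: acc = 0+0 = 0
n=0,m=1: acc = 0+1 = 1
n=0,m=2: acc = 1+2 = 3
n=1,m=0: acc = 3+1 = 4
n=1,m=1: acc = 4+2 = 6
n=1,m=2: acc = 6+3 = 9
n=1,m=3: acc = 9+4 = 13
n=2,m=0: acc = 13+2 = 15
n=2,m=1: acc = 15+3 = 18
n=2,m=2: acc = 18+4 = 22
n=2,m=3: acc = 22+5 = 27
n=2,m=4: acc = 27+6 = 33
n=3,m=0: acc = 33+3 = 36
n=3,m=1: acc = 36+4 = 40
n=3,m=2: acc = 40+5 = 45
n=3,m=3: acc = 45+6 = 51
n=3,m=4: acc = 51+7 = 58
n=3,m=5: acc = 58+8 = 66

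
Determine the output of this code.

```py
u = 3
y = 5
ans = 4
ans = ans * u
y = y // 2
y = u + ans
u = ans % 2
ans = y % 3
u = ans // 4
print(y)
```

ans = 4*3 = 12
y = 5//2 = 2
y = 3+12 = 15
u = 12%2 = 0
ans = 15%3 = 0
u = 0//4 = 0

15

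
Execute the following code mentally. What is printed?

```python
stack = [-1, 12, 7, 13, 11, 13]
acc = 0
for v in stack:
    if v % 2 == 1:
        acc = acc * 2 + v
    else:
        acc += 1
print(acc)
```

143

v=-1: odd, acc = 0*2+(-1) = -1
v=12: not odd, acc = (-1)+1 = 0
v=7: odd, acc = 0*2+7 = 7
v=13: odd, acc = 7*2+13 = 27
v=11: odd, acc = 27*2+11 = 65
v=13: odd, acc = 65*2+13 = 143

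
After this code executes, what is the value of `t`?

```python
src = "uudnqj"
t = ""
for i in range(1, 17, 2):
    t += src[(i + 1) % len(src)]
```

i=1: add src[2]='d' → 'd'
i=3: add src[4]='q' → 'dq'
i=5: add src[0]='u' → 'dqu'
i=7: add src[2]='d' → 'dqud'
i=9: add src[4]='q' → 'dqudq'
i=11: add src[0]='u' → 'dqudqu'
i=13: add src[2]='d' → 'dqudqud'
i=15: add src[4]='q' → 'dqudqudq'

'dqudqudq'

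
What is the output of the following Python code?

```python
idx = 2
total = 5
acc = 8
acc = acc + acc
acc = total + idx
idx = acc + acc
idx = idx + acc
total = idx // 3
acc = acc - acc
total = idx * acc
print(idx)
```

21

acc = 8+8 = 16
acc = 5+2 = 7
idx = 7+7 = 14
idx = 14+7 = 21
total = 21//3 = 7
acc = 7-7 = 0
total = 21*0 = 0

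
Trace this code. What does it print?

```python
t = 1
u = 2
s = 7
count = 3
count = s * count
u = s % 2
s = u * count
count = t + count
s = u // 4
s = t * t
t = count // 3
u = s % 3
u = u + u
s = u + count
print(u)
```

2

count = 7*3 = 21
u = 7%2 = 1
s = 1*21 = 21
count = 1+21 = 22
s = 1//4 = 0
s = 1*1 = 1
t = 22//3 = 7
u = 1%3 = 1
u = 1+1 = 2
s = 2+22 = 24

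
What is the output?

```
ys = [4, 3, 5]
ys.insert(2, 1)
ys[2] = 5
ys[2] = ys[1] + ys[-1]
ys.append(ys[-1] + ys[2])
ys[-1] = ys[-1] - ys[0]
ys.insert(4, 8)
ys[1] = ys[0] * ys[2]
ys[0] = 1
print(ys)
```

insert 1 at 2 → [4, 3, 1, 5]
ys[2] = 5 → [4, 3, 5, 5]
ys[2] = ys[1]+ys[-1] = 3+5 = 8 → [4, 3, 8, 5]
append ys[-1]+ys[2] = 5+8 = 13 → [4, 3, 8, 5, 13]
ys[-1] = ys[-1]-ys[0] = 13-4 = 9 → [4, 3, 8, 5, 9]
insert 8 at 4 → [4, 3, 8, 5, 8, 9]
ys[1] = ys[0]*ys[2] = 4*8 = 32 → [4, 32, 8, 5, 8, 9]
ys[0] = 1 → [1, 32, 8, 5, 8, 9]

[1, 32, 8, 5, 8, 9]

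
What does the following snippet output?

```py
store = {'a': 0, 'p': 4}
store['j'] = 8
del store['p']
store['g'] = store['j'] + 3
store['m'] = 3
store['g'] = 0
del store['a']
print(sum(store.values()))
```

11

store['j'] = 8 → {'a': 0, 'p': 4, 'j': 8}
del 'p' → {'a': 0, 'j': 8}
store['g'] = store['j']+3 = 11 → {'a': 0, 'j': 8, 'g': 11}
store['m'] = 3 → {'a': 0, 'j': 8, 'g': 11, 'm': 3}
store['g'] = 0 → {'a': 0, 'j': 8, 'g': 0, 'm': 3}
del 'a' → {'j': 8, 'g': 0, 'm': 3}
sum of values = 11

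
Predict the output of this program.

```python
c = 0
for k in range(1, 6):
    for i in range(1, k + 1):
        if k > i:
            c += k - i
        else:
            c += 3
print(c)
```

k=1,i=1: not 1>1, c = 0+3 = 3
k=2,i=1: 2>1, c = 3+1 = 4
k=2,i=2: not 2>2, c = 4+3 = 7
k=3,i=1: 3>1, c = 7+2 = 9
k=3,i=2: 3>2, c = 9+1 = 10
k=3,i=3: not 3>3, c = 10+3 = 13
k=4,i=1: 4>1, c = 13+3 = 16
k=4,i=2: 4>2, c = 16+2 = 18
k=4,i=3: 4>3, c = 18+1 = 19
k=4,i=4: not 4>4, c = 19+3 = 22
k=5,i=1: 5>1, c = 22+4 = 26
k=5,i=2: 5>2, c = 26+3 = 29
k=5,i=3: 5>3, c = 29+2 = 31
k=5,i=4: 5>4, c = 31+1 = 32
k=5,i=5: not 5>5, c = 32+3 = 35

35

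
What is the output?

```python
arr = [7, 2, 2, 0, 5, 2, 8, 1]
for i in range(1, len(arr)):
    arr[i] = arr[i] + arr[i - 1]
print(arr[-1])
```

i=1: arr[1] = 2+7 = 9 → [7, 9, 2, 0, 5, 2, 8, 1]
i=2: arr[2] = 2+9 = 11 → [7, 9, 11, 0, 5, 2, 8, 1]
i=3: arr[3] = 0+11 = 11 → [7, 9, 11, 11, 5, 2, 8, 1]
i=4: arr[4] = 5+11 = 16 → [7, 9, 11, 11, 16, 2, 8, 1]
i=5: arr[5] = 2+16 = 18 → [7, 9, 11, 11, 16, 18, 8, 1]
i=6: arr[6] = 8+18 = 26 → [7, 9, 11, 11, 16, 18, 26, 1]
i=7: arr[7] = 1+26 = 27 → [7, 9, 11, 11, 16, 18, 26, 27]

27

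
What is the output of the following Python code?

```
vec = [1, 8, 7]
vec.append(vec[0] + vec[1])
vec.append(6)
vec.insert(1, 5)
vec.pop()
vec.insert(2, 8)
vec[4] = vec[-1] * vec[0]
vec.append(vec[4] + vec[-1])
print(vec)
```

append vec[0]+vec[1] = 1+8 = 9 → [1, 8, 7, 9]
append 6 → [1, 8, 7, 9, 6]
insert 5 at 1 → [1, 5, 8, 7, 9, 6]
pop() removes 6 → [1, 5, 8, 7, 9]
insert 8 at 2 → [1, 5, 8, 8, 7, 9]
vec[4] = vec[-1]*vec[0] = 9*1 = 9 → [1, 5, 8, 8, 9, 9]
append vec[4]+vec[-1] = 9+9 = 18 → [1, 5, 8, 8, 9, 9, 18]

[1, 5, 8, 8, 9, 9, 18]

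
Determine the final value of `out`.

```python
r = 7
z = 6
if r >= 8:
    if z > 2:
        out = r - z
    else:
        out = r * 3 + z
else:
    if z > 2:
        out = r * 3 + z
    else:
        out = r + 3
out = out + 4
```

31

r=7, z=6
r >= 8 is False; z > 2 is True
→ out = r * 3 + z = 27
out = 27+4 = 31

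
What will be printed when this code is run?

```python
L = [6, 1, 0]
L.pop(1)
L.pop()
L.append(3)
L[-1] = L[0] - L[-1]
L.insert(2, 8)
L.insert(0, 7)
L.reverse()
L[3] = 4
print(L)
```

pop(1) removes 1 → [6, 0]
pop() removes 0 → [6]
append 3 → [6, 3]
L[-1] = L[0]-L[-1] = 6-3 = 3 → [6, 3]
insert 8 at 2 → [6, 3, 8]
insert 7 at 0 → [7, 6, 3, 8]
reverse → [8, 3, 6, 7]
L[3] = 4 → [8, 3, 6, 4]

[8, 3, 6, 4]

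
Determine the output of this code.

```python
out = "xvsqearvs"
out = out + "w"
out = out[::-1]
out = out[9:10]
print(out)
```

x

+ 'w' → 'xvsqearvsw'
reverse → 'wsvraeqsvx'
slice [9:10] → 'x'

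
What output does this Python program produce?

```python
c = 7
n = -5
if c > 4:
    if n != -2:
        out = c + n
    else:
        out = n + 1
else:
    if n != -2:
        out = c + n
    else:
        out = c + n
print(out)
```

2

c=7, n=-5
c > 4 is True; n != -2 is True
→ out = c + n = 2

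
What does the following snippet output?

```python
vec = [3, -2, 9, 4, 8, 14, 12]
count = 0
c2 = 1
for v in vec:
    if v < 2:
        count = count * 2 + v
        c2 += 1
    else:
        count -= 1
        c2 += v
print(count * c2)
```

v=3: not <2, count = 0-1 = -1; c2=4
v=-2: <2, count = (-1)*2+(-2) = -4; c2=5
v=9: not <2, count = (-4)-1 = -5; c2=14
v=4: not <2, count = (-5)-1 = -6; c2=18
v=8: not <2, count = (-6)-1 = -7; c2=26
v=14: not <2, count = (-7)-1 = -8; c2=40
v=12: not <2, count = (-8)-1 = -9; c2=52
count*c2 = (-9)*52 = -468

-468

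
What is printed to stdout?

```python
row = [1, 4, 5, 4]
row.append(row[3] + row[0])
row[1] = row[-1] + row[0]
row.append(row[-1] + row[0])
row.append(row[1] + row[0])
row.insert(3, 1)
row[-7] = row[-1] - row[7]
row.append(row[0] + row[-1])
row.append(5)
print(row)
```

append row[3]+row[0] = 4+1 = 5 → [1, 4, 5, 4, 5]
row[1] = row[-1]+row[0] = 5+1 = 6 → [1, 6, 5, 4, 5]
append row[-1]+row[0] = 5+1 = 6 → [1, 6, 5, 4, 5, 6]
append row[1]+row[0] = 6+1 = 7 → [1, 6, 5, 4, 5, 6, 7]
insert 1 at 3 → [1, 6, 5, 1, 4, 5, 6, 7]
row[-7] = row[-1]-row[7] = 7-7 = 0 → [1, 0, 5, 1, 4, 5, 6, 7]
append row[0]+row[-1] = 1+7 = 8 → [1, 0, 5, 1, 4, 5, 6, 7, 8]
append 5 → [1, 0, 5, 1, 4, 5, 6, 7, 8, 5]

[1, 0, 5, 1, 4, 5, 6, 7, 8, 5]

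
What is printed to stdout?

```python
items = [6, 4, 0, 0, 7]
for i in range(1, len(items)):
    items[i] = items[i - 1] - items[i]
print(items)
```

i=1: items[1] = 6-4 = 2 → [6, 2, 0, 0, 7]
i=2: items[2] = 2-0 = 2 → [6, 2, 2, 0, 7]
i=3: items[3] = 2-0 = 2 → [6, 2, 2, 2, 7]
i=4: items[4] = 2-7 = -5 → [6, 2, 2, 2, -5]

[6, 2, 2, 2, -5]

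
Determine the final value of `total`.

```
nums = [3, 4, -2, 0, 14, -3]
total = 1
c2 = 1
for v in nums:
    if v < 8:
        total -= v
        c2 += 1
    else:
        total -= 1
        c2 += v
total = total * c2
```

-40

v=3: <8, total = 1-3 = -2; c2=2
v=4: <8, total = (-2)-4 = -6; c2=3
v=-2: <8, total = (-6)-(-2) = -4; c2=4
v=0: <8, total = (-4)-0 = -4; c2=5
v=14: not <8, total = (-4)-1 = -5; c2=19
v=-3: <8, total = (-5)-(-3) = -2; c2=20
total*c2 = (-2)*20 = -40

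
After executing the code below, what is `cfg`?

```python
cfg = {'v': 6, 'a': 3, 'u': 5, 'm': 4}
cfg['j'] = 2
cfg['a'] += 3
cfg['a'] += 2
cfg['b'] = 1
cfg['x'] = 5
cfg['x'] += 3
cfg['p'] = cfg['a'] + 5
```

{'v': 6, 'a': 8, 'u': 5, 'm': 4, 'j': 2, 'b': 1, 'x': 8, 'p': 13}

cfg['j'] = 2 → {'v': 6, 'a': 3, 'u': 5, 'm': 4, 'j': 2}
cfg['a'] = 3+3 = 6 → {'v': 6, 'a': 6, 'u': 5, 'm': 4, 'j': 2}
cfg['a'] = 6+2 = 8 → {'v': 6, 'a': 8, 'u': 5, 'm': 4, 'j': 2}
cfg['b'] = 1 → {'v': 6, 'a': 8, 'u': 5, 'm': 4, 'j': 2, 'b': 1}
cfg['x'] = 5 → {'v': 6, 'a': 8, 'u': 5, 'm': 4, 'j': 2, 'b': 1, 'x': 5}
cfg['x'] = 5+3 = 8 → {'v': 6, 'a': 8, 'u': 5, 'm': 4, 'j': 2, 'b': 1, 'x': 8}
cfg['p'] = cfg['a']+5 = 13 → {'v': 6, 'a': 8, 'u': 5, 'm': 4, 'j': 2, 'b': 1, 'x': 8, 'p': 13}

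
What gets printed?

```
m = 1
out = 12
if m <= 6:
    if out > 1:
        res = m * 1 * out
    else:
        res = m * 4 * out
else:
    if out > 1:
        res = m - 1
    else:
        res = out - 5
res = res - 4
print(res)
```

m=1, out=12
m <= 6 is True; out > 1 is True
→ res = m * 1 * out = 12
res = 12-4 = 8

8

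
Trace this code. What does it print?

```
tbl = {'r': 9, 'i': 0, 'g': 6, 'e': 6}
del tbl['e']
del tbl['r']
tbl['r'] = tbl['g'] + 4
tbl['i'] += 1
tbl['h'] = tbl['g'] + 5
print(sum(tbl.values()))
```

del 'e' → {'r': 9, 'i': 0, 'g': 6}
del 'r' → {'i': 0, 'g': 6}
tbl['r'] = tbl['g']+4 = 10 → {'i': 0, 'g': 6, 'r': 10}
tbl['i'] = 0+1 = 1 → {'i': 1, 'g': 6, 'r': 10}
tbl['h'] = tbl['g']+5 = 11 → {'i': 1, 'g': 6, 'r': 10, 'h': 11}
sum of values = 28

28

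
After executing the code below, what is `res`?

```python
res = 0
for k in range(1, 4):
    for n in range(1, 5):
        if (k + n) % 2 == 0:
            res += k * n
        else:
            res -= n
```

12

k=1,n=1: even sum, res = 0+1 = 1
k=1,n=2: odd sum, res = 1-2 = -1
k=1,n=3: even sum, res = (-1)+3 = 2
k=1,n=4: odd sum, res = 2-4 = -2
k=2,n=1: odd sum, res = (-2)-1 = -3
k=2,n=2: even sum, res = (-3)+4 = 1
k=2,n=3: odd sum, res = 1-3 = -2
k=2,n=4: even sum, res = (-2)+8 = 6
k=3,n=1: even sum, res = 6+3 = 9
k=3,n=2: odd sum, res = 9-2 = 7
k=3,n=3: even sum, res = 7+9 = 16
k=3,n=4: odd sum, res = 16-4 = 12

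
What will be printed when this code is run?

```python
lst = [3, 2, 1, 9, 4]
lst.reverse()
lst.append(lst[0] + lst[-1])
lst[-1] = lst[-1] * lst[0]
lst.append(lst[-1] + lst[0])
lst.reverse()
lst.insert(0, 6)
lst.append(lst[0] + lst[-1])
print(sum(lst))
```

reverse → [4, 9, 1, 2, 3]
append lst[0]+lst[-1] = 4+3 = 7 → [4, 9, 1, 2, 3, 7]
lst[-1] = lst[-1]*lst[0] = 7*4 = 28 → [4, 9, 1, 2, 3, 28]
append lst[-1]+lst[0] = 28+4 = 32 → [4, 9, 1, 2, 3, 28, 32]
reverse → [32, 28, 3, 2, 1, 9, 4]
insert 6 at 0 → [6, 32, 28, 3, 2, 1, 9, 4]
append lst[0]+lst[-1] = 6+4 = 10 → [6, 32, 28, 3, 2, 1, 9, 4, 10]
sum = 95

95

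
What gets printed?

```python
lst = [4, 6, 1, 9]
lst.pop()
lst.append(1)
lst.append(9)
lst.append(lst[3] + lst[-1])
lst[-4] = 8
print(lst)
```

[4, 6, 8, 1, 9, 10]

pop() removes 9 → [4, 6, 1]
append 1 → [4, 6, 1, 1]
append 9 → [4, 6, 1, 1, 9]
append lst[3]+lst[-1] = 1+9 = 10 → [4, 6, 1, 1, 9, 10]
lst[-4] = 8 → [4, 6, 8, 1, 9, 10]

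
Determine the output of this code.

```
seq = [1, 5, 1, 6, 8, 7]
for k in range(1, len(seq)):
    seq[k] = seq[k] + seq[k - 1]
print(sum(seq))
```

k=1: seq[1] = 5+1 = 6 → [1, 6, 1, 6, 8, 7]
k=2: seq[2] = 1+6 = 7 → [1, 6, 7, 6, 8, 7]
k=3: seq[3] = 6+7 = 13 → [1, 6, 7, 13, 8, 7]
k=4: seq[4] = 8+13 = 21 → [1, 6, 7, 13, 21, 7]
k=5: seq[5] = 7+21 = 28 → [1, 6, 7, 13, 21, 28]
sum = 76

76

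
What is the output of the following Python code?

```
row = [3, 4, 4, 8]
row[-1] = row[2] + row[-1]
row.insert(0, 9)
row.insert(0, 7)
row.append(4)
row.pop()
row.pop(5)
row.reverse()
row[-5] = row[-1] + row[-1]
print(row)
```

row[-1] = row[2]+row[-1] = 4+8 = 12 → [3, 4, 4, 12]
insert 9 at 0 → [9, 3, 4, 4, 12]
insert 7 at 0 → [7, 9, 3, 4, 4, 12]
append 4 → [7, 9, 3, 4, 4, 12, 4]
pop() removes 4 → [7, 9, 3, 4, 4, 12]
pop(5) removes 12 → [7, 9, 3, 4, 4]
reverse → [4, 4, 3, 9, 7]
row[-5] = row[-1]+row[-1] = 7+7 = 14 → [14, 4, 3, 9, 7]

[14, 4, 3, 9, 7]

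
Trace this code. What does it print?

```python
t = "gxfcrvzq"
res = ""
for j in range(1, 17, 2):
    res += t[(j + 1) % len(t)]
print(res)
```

frzgfrzg

j=1: add t[2]='f' → 'f'
j=3: add t[4]='r' → 'fr'
j=5: add t[6]='z' → 'frz'
j=7: add t[0]='g' → 'frzg'
j=9: add t[2]='f' → 'frzgf'
j=11: add t[4]='r' → 'frzgfr'
j=13: add t[6]='z' → 'frzgfrz'
j=15: add t[0]='g' → 'frzgfrzg'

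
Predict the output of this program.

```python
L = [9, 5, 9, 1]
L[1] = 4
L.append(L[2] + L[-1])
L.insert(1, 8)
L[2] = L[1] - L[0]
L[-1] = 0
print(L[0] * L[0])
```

L[1] = 4 → [9, 4, 9, 1]
append L[2]+L[-1] = 9+1 = 10 → [9, 4, 9, 1, 10]
insert 8 at 1 → [9, 8, 4, 9, 1, 10]
L[2] = L[1]-L[0] = 8-9 = -1 → [9, 8, -1, 9, 1, 10]
L[-1] = 0 → [9, 8, -1, 9, 1, 0]
L[0]*L[0] = 9*9 = 81

81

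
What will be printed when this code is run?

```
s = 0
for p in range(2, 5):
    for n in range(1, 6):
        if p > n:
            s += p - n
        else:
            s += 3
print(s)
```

p=2,n=1: 2>1, s = 0+1 = 1
p=2,n=2: not 2>2, s = 1+3 = 4
p=2,n=3: not 2>3, s = 4+3 = 7
p=2,n=4: not 2>4, s = 7+3 = 10
p=2,n=5: not 2>5, s = 10+3 = 13
p=3,n=1: 3>1, s = 13+2 = 15
p=3,n=2: 3>2, s = 15+1 = 16
p=3,n=3: not 3>3, s = 16+3 = 19
p=3,n=4: not 3>4, s = 19+3 = 22
p=3,n=5: not 3>5, s = 22+3 = 25
p=4,n=1: 4>1, s = 25+3 = 28
p=4,n=2: 4>2, s = 28+2 = 30
p=4,n=3: 4>3, s = 30+1 = 31
p=4,n=4: not 4>4, s = 31+3 = 34
p=4,n=5: not 4>5, s = 34+3 = 37

37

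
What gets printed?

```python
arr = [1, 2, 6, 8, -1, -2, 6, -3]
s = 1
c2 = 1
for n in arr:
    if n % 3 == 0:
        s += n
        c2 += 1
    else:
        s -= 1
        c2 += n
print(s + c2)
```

n=1: not %3==0, s = 1-1 = 0; c2=2
n=2: not %3==0, s = 0-1 = -1; c2=4
n=6: %3==0, s = (-1)+6 = 5; c2=5
n=8: not %3==0, s = 5-1 = 4; c2=13
n=-1: not %3==0, s = 4-1 = 3; c2=12
n=-2: not %3==0, s = 3-1 = 2; c2=10
n=6: %3==0, s = 2+6 = 8; c2=11
n=-3: %3==0, s = 8+(-3) = 5; c2=12
s+c2 = 5+12 = 17

17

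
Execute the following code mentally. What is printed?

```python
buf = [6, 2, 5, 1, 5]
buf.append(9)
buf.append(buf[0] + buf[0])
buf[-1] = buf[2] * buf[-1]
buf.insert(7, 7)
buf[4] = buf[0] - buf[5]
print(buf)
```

[6, 2, 5, 1, -3, 9, 60, 7]

append 9 → [6, 2, 5, 1, 5, 9]
append buf[0]+buf[0] = 6+6 = 12 → [6, 2, 5, 1, 5, 9, 12]
buf[-1] = buf[2]*buf[-1] = 5*12 = 60 → [6, 2, 5, 1, 5, 9, 60]
insert 7 at 7 → [6, 2, 5, 1, 5, 9, 60, 7]
buf[4] = buf[0]-buf[5] = 6-9 = -3 → [6, 2, 5, 1, -3, 9, 60, 7]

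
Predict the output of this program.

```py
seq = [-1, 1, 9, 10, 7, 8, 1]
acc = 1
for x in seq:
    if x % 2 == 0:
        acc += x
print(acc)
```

x=-1: not even
x=1: not even
x=9: not even
x=10: even, acc = 1+10 = 11
x=7: not even
x=8: even, acc = 11+8 = 19
x=1: not even

19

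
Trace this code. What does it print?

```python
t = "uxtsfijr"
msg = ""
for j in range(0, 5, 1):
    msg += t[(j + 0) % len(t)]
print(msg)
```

j=0: add t[0]='u' → 'u'
j=1: add t[1]='x' → 'ux'
j=2: add t[2]='t' → 'uxt'
j=3: add t[3]='s' → 'uxts'
j=4: add t[4]='f' → 'uxtsf'

uxtsf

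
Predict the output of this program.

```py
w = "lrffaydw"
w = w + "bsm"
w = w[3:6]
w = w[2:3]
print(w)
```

+ 'bsm' → 'lrffaydwbsm'
slice [3:6] → 'fay'
slice [2:3] → 'y'

y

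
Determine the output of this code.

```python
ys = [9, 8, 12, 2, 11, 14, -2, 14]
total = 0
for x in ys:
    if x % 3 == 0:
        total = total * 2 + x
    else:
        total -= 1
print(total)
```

23

x=9: %3==0, total = 0*2+9 = 9
x=8: not %3==0, total = 9-1 = 8
x=12: %3==0, total = 8*2+12 = 28
x=2: not %3==0, total = 28-1 = 27
x=11: not %3==0, total = 27-1 = 26
x=14: not %3==0, total = 26-1 = 25
x=-2: not %3==0, total = 25-1 = 24
x=14: not %3==0, total = 24-1 = 23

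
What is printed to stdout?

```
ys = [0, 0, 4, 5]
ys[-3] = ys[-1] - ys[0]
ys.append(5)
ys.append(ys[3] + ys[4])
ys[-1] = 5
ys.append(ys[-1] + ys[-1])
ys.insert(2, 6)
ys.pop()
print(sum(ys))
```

ys[-3] = ys[-1]-ys[0] = 5-0 = 5 → [0, 5, 4, 5]
append 5 → [0, 5, 4, 5, 5]
append ys[3]+ys[4] = 5+5 = 10 → [0, 5, 4, 5, 5, 10]
ys[-1] = 5 → [0, 5, 4, 5, 5, 5]
append ys[-1]+ys[-1] = 5+5 = 10 → [0, 5, 4, 5, 5, 5, 10]
insert 6 at 2 → [0, 5, 6, 4, 5, 5, 5, 10]
pop() removes 10 → [0, 5, 6, 4, 5, 5, 5]
sum = 30

30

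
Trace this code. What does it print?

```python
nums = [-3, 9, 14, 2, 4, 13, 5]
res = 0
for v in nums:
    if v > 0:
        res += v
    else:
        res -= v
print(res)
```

v=-3: not >0, res = 0-(-3) = 3
v=9: >0, res = 3+9 = 12
v=14: >0, res = 12+14 = 26
v=2: >0, res = 26+2 = 28
v=4: >0, res = 28+4 = 32
v=13: >0, res = 32+13 = 45
v=5: >0, res = 45+5 = 50

50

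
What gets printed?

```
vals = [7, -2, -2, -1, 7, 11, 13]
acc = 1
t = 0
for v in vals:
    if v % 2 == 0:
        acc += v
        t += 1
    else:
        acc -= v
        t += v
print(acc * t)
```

-1560

v=7: not even, acc = 1-7 = -6; t=7
v=-2: even, acc = (-6)+(-2) = -8; t=8
v=-2: even, acc = (-8)+(-2) = -10; t=9
v=-1: not even, acc = (-10)-(-1) = -9; t=8
v=7: not even, acc = (-9)-7 = -16; t=15
v=11: not even, acc = (-16)-11 = -27; t=26
v=13: not even, acc = (-27)-13 = -40; t=39
acc*t = (-40)*39 = -1560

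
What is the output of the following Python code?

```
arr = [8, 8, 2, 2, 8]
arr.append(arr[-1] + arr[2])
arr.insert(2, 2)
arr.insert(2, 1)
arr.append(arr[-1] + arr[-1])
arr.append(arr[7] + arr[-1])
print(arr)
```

[8, 8, 1, 2, 2, 2, 8, 10, 20, 30]

append arr[-1]+arr[2] = 8+2 = 10 → [8, 8, 2, 2, 8, 10]
insert 2 at 2 → [8, 8, 2, 2, 2, 8, 10]
insert 1 at 2 → [8, 8, 1, 2, 2, 2, 8, 10]
append arr[-1]+arr[-1] = 10+10 = 20 → [8, 8, 1, 2, 2, 2, 8, 10, 20]
append arr[7]+arr[-1] = 10+20 = 30 → [8, 8, 1, 2, 2, 2, 8, 10, 20, 30]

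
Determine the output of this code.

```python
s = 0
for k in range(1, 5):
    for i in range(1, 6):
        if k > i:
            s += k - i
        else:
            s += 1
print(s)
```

k=1,i=1: not 1>1, s = 0+1 = 1
k=1,i=2: not 1>2, s = 1+1 = 2
k=1,i=3: not 1>3, s = 2+1 = 3
k=1,i=4: not 1>4, s = 3+1 = 4
k=1,i=5: not 1>5, s = 4+1 = 5
k=2,i=1: 2>1, s = 5+1 = 6
k=2,i=2: not 2>2, s = 6+1 = 7
k=2,i=3: not 2>3, s = 7+1 = 8
k=2,i=4: not 2>4, s = 8+1 = 9
k=2,i=5: not 2>5, s = 9+1 = 10
k=3,i=1: 3>1, s = 10+2 = 12
k=3,i=2: 3>2, s = 12+1 = 13
k=3,i=3: not 3>3, s = 13+1 = 14
k=3,i=4: not 3>4, s = 14+1 = 15
k=3,i=5: not 3>5, s = 15+1 = 16
k=4,i=1: 4>1, s = 16+3 = 19
k=4,i=2: 4>2, s = 19+2 = 21
k=4,i=3: 4>3, s = 21+1 = 22
k=4,i=4: not 4>4, s = 22+1 = 23
k=4,i=5: not 4>5, s = 23+1 = 24

24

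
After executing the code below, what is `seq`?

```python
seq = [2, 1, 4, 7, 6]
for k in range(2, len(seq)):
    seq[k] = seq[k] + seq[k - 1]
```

k=2: seq[2] = 4+1 = 5 → [2, 1, 5, 7, 6]
k=3: seq[3] = 7+5 = 12 → [2, 1, 5, 12, 6]
k=4: seq[4] = 6+12 = 18 → [2, 1, 5, 12, 18]

[2, 1, 5, 12, 18]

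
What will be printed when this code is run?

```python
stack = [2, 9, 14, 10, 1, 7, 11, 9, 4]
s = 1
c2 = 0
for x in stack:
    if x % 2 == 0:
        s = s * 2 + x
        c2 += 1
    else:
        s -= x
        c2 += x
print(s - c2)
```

-57

x=2: even, s = 1*2+2 = 4; c2=1
x=9: not even, s = 4-9 = -5; c2=10
x=14: even, s = (-5)*2+14 = 4; c2=11
x=10: even, s = 4*2+10 = 18; c2=12
x=1: not even, s = 18-1 = 17; c2=13
x=7: not even, s = 17-7 = 10; c2=20
x=11: not even, s = 10-11 = -1; c2=31
x=9: not even, s = (-1)-9 = -10; c2=40
x=4: even, s = (-10)*2+4 = -16; c2=41
s-c2 = (-16)-41 = -57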